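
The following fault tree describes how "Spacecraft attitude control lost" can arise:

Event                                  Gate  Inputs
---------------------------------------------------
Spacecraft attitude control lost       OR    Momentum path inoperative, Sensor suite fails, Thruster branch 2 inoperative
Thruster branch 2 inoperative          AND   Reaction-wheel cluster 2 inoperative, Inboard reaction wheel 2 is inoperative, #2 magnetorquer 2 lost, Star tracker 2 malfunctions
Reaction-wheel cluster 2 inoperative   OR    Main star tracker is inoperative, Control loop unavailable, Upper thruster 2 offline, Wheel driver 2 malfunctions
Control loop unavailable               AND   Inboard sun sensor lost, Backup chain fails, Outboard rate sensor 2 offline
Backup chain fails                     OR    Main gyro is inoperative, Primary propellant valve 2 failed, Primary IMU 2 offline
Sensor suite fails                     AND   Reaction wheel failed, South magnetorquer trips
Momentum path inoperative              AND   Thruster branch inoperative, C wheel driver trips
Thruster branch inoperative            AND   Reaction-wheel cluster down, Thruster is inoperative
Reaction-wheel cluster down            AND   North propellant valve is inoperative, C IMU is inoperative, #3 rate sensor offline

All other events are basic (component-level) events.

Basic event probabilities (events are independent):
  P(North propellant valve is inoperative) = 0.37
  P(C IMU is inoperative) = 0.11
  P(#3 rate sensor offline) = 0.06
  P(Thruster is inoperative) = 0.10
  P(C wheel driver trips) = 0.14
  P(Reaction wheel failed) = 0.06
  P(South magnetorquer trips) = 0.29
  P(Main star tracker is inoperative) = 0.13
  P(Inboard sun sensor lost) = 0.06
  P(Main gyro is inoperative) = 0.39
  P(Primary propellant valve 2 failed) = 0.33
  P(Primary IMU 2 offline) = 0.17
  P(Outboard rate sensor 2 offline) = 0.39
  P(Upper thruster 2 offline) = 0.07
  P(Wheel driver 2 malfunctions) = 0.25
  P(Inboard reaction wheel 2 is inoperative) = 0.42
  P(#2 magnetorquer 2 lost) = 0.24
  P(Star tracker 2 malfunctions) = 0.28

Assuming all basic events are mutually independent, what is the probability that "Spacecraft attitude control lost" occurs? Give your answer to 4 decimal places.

P(Reaction-wheel cluster down) [AND] = 0.37 × 0.11 × 0.06 = 0.002442
P(Thruster branch inoperative) [AND] = 0.002442 × 0.10 = 0.000244
P(Momentum path inoperative) [AND] = 0.000244 × 0.14 = 0.000034
P(Sensor suite fails) [AND] = 0.06 × 0.29 = 0.017400
P(Backup chain fails) [OR] = 1 − (1−0.39) × (1−0.33) × (1−0.17) = 0.660779
P(Control loop unavailable) [AND] = 0.06 × 0.660779 × 0.39 = 0.015462
P(Reaction-wheel cluster 2 inoperative) [OR] = 1 − (1−0.13) × (1−0.015462) × (1−0.07) × (1−0.25) = 0.402558
P(Thruster branch 2 inoperative) [AND] = 0.402558 × 0.42 × 0.24 × 0.28 = 0.011362
P(Spacecraft attitude control lost) [OR] = 1 − (1−0.000034) × (1−0.017400) × (1−0.011362) = 0.028597
Rounded to 4 decimal places: P(Spacecraft attitude control lost) ≈ 0.0286.

0.0286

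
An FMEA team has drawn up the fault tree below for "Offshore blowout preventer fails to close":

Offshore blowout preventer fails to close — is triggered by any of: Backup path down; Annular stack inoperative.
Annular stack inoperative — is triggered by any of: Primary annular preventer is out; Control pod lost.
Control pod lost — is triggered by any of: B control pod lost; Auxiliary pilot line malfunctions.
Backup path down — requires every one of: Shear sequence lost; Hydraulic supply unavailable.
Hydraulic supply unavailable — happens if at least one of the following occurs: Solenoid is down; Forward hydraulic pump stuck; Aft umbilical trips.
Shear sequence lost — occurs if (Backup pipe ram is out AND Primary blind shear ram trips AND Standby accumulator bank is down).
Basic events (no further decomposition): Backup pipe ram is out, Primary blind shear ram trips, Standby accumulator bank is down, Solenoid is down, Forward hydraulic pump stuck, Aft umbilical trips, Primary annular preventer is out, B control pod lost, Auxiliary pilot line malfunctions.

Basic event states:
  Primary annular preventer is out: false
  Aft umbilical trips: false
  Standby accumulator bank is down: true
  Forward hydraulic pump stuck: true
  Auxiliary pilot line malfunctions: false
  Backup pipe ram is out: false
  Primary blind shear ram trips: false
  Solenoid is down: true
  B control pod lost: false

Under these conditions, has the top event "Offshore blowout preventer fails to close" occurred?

No

Shear sequence lost [AND]: Backup pipe ram is out=not, Primary blind shear ram trips=not, Standby accumulator bank is down=occurs → not all inputs occur → does not occur.
Hydraulic supply unavailable [OR]: Solenoid is down=occurs, Forward hydraulic pump stuck=occurs, Aft umbilical trips=not → at least one input occurs → occurs.
Backup path down [AND]: Shear sequence lost=not, Hydraulic supply unavailable=occurs → not all inputs occur → does not occur.
Control pod lost [OR]: B control pod lost=not, Auxiliary pilot line malfunctions=not → no input occurs → does not occur.
Annular stack inoperative [OR]: Primary annular preventer is out=not, Control pod lost=not → no input occurs → does not occur.
Offshore blowout preventer fails to close [OR]: Backup path down=not, Annular stack inoperative=not → no input occurs → does not occur.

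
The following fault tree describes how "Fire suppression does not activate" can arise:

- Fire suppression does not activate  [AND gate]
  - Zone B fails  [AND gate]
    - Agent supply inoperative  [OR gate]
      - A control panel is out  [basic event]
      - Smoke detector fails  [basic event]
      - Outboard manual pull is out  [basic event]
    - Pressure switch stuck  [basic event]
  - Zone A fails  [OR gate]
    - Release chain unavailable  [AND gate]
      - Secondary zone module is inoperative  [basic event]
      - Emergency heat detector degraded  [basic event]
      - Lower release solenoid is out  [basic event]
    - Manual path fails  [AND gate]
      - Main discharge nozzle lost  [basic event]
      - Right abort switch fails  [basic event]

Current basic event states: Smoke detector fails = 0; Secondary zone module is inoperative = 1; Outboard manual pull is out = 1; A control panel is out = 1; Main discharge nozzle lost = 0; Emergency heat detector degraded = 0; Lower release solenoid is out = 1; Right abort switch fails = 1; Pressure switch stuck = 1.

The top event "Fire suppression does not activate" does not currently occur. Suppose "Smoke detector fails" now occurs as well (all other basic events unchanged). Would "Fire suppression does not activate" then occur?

Counterfactual: set "Smoke detector fails" to occurred.
Agent supply inoperative [OR]: A control panel is out=occurs, Smoke detector fails=occurs, Outboard manual pull is out=occurs → at least one input occurs → occurs.
Zone B fails [AND]: Agent supply inoperative=occurs, Pressure switch stuck=occurs → all inputs occur → occurs.
Release chain unavailable [AND]: Secondary zone module is inoperative=occurs, Emergency heat detector degraded=not, Lower release solenoid is out=occurs → not all inputs occur → does not occur.
Manual path fails [AND]: Main discharge nozzle lost=not, Right abort switch fails=occurs → not all inputs occur → does not occur.
Zone A fails [OR]: Release chain unavailable=not, Manual path fails=not → no input occurs → does not occur.
Fire suppression does not activate [AND]: Zone B fails=occurs, Zone A fails=not → not all inputs occur → does not occur.

No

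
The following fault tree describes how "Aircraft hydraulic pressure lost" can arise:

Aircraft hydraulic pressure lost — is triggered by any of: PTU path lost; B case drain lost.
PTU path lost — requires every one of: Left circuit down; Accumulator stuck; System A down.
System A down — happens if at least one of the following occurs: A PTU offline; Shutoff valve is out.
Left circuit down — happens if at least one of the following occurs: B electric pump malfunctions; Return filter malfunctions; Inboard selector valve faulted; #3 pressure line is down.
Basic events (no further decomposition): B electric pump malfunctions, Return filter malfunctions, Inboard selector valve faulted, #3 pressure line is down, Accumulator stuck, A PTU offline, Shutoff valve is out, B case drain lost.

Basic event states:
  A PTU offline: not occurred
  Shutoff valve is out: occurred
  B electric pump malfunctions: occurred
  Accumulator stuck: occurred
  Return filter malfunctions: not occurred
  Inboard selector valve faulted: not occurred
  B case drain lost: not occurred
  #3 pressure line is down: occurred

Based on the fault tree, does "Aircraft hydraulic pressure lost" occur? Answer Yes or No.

Left circuit down [OR]: B electric pump malfunctions=occurs, Return filter malfunctions=not, Inboard selector valve faulted=not, #3 pressure line is down=occurs → at least one input occurs → occurs.
System A down [OR]: A PTU offline=not, Shutoff valve is out=occurs → at least one input occurs → occurs.
PTU path lost [AND]: Left circuit down=occurs, Accumulator stuck=occurs, System A down=occurs → all inputs occur → occurs.
Aircraft hydraulic pressure lost [OR]: PTU path lost=occurs, B case drain lost=not → at least one input occurs → occurs.

Yes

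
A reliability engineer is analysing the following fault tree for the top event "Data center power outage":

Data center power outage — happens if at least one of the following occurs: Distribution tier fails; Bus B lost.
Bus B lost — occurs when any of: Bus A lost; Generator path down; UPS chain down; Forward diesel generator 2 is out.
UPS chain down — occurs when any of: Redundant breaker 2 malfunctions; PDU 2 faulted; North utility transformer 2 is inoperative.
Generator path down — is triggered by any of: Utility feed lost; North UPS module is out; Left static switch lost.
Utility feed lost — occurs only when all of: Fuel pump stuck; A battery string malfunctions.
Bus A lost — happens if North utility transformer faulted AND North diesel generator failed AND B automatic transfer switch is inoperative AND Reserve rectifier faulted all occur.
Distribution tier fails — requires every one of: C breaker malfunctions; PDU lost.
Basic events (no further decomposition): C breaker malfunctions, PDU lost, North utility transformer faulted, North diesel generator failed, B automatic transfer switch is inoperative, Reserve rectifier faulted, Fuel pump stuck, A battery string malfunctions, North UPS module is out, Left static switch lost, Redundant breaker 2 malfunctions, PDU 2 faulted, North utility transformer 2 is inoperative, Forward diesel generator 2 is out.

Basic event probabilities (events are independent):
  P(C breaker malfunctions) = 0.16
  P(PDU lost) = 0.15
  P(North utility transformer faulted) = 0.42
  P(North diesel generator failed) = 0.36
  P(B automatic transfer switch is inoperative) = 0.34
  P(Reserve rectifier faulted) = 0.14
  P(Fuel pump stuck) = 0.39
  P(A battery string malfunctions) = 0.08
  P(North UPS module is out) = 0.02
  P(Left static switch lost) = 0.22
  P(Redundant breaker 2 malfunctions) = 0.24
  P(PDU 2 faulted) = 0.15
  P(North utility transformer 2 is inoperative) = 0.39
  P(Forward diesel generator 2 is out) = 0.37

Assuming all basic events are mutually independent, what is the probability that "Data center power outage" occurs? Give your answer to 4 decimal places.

0.8219

P(Distribution tier fails) [AND] = 0.16 × 0.15 = 0.024000
P(Bus A lost) [AND] = 0.42 × 0.36 × 0.34 × 0.14 = 0.007197
P(Utility feed lost) [AND] = 0.39 × 0.08 = 0.031200
P(Generator path down) [OR] = 1 − (1−0.031200) × (1−0.02) × (1−0.22) = 0.259449
P(UPS chain down) [OR] = 1 − (1−0.24) × (1−0.15) × (1−0.39) = 0.605940
P(Bus B lost) [OR] = 1 − (1−0.007197) × (1−0.259449) × (1−0.605940) × (1−0.37) = 0.817476
P(Data center power outage) [OR] = 1 − (1−0.024000) × (1−0.817476) = 0.821857
Rounded to 4 decimal places: P(Data center power outage) ≈ 0.8219.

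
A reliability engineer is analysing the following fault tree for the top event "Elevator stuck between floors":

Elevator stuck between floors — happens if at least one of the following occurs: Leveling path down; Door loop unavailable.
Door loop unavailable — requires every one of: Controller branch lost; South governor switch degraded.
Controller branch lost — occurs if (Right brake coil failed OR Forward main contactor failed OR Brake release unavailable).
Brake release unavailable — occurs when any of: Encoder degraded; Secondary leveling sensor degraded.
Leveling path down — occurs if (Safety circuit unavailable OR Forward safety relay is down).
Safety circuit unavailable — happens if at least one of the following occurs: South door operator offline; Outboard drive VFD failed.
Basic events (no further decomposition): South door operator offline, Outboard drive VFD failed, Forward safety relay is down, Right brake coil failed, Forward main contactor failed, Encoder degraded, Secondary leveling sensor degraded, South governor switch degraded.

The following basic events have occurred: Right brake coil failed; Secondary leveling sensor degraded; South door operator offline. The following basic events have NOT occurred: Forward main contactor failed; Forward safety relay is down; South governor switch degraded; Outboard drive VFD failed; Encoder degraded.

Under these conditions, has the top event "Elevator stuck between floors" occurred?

Yes

Safety circuit unavailable [OR]: South door operator offline=occurs, Outboard drive VFD failed=not → at least one input occurs → occurs.
Leveling path down [OR]: Safety circuit unavailable=occurs, Forward safety relay is down=not → at least one input occurs → occurs.
Brake release unavailable [OR]: Encoder degraded=not, Secondary leveling sensor degraded=occurs → at least one input occurs → occurs.
Controller branch lost [OR]: Right brake coil failed=occurs, Forward main contactor failed=not, Brake release unavailable=occurs → at least one input occurs → occurs.
Door loop unavailable [AND]: Controller branch lost=occurs, South governor switch degraded=not → not all inputs occur → does not occur.
Elevator stuck between floors [OR]: Leveling path down=occurs, Door loop unavailable=not → at least one input occurs → occurs.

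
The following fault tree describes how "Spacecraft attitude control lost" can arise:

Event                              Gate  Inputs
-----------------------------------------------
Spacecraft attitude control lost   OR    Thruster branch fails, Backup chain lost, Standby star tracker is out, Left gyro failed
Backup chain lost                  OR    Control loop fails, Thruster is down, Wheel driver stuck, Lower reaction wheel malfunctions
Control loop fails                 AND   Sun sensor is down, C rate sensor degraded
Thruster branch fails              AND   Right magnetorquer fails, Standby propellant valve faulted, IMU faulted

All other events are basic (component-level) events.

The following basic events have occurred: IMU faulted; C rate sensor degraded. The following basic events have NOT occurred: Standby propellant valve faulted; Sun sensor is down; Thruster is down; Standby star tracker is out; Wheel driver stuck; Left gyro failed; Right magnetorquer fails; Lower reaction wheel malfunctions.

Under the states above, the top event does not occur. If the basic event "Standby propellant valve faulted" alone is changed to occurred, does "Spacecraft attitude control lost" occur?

Counterfactual: set "Standby propellant valve faulted" to occurred.
Thruster branch fails [AND]: Right magnetorquer fails=not, Standby propellant valve faulted=occurs, IMU faulted=occurs → not all inputs occur → does not occur.
Control loop fails [AND]: Sun sensor is down=not, C rate sensor degraded=occurs → not all inputs occur → does not occur.
Backup chain lost [OR]: Control loop fails=not, Thruster is down=not, Wheel driver stuck=not, Lower reaction wheel malfunctions=not → no input occurs → does not occur.
Spacecraft attitude control lost [OR]: Thruster branch fails=not, Backup chain lost=not, Standby star tracker is out=not, Left gyro failed=not → no input occurs → does not occur.

No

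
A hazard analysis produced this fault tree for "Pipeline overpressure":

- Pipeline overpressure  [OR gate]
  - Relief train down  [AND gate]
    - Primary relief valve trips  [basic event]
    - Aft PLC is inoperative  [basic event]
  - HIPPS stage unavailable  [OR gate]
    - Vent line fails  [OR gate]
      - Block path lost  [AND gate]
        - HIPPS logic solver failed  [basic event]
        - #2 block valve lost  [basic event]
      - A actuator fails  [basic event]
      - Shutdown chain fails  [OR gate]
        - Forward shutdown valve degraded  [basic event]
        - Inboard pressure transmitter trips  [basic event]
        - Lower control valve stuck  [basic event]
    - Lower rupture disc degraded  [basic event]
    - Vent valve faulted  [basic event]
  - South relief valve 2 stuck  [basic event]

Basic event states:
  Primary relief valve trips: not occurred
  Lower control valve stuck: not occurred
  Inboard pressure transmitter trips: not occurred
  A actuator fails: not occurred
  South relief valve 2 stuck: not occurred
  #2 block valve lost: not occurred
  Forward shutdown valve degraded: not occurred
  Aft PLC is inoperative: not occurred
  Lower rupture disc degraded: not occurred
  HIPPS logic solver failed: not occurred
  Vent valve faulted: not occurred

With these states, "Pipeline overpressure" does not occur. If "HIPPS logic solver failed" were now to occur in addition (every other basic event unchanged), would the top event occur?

No

Counterfactual: set "HIPPS logic solver failed" to occurred.
Relief train down [AND]: Primary relief valve trips=not, Aft PLC is inoperative=not → not all inputs occur → does not occur.
Block path lost [AND]: HIPPS logic solver failed=occurs, #2 block valve lost=not → not all inputs occur → does not occur.
Shutdown chain fails [OR]: Forward shutdown valve degraded=not, Inboard pressure transmitter trips=not, Lower control valve stuck=not → no input occurs → does not occur.
Vent line fails [OR]: Block path lost=not, A actuator fails=not, Shutdown chain fails=not → no input occurs → does not occur.
HIPPS stage unavailable [OR]: Vent line fails=not, Lower rupture disc degraded=not, Vent valve faulted=not → no input occurs → does not occur.
Pipeline overpressure [OR]: Relief train down=not, HIPPS stage unavailable=not, South relief valve 2 stuck=not → no input occurs → does not occur.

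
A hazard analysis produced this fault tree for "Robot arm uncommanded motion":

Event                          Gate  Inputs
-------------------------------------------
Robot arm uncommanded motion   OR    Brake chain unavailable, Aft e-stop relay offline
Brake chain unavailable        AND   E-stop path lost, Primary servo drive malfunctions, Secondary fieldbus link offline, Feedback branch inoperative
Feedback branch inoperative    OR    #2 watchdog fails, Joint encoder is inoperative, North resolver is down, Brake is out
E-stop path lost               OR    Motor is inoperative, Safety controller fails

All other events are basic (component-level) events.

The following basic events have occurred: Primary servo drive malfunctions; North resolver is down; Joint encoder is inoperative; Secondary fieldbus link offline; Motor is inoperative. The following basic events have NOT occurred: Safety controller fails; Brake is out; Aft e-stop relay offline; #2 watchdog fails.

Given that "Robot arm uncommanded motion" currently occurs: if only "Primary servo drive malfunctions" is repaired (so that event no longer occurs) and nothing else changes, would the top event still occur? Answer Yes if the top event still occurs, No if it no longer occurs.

No

Counterfactual: set "Primary servo drive malfunctions" to not occurred.
E-stop path lost [OR]: Motor is inoperative=occurs, Safety controller fails=not → at least one input occurs → occurs.
Feedback branch inoperative [OR]: #2 watchdog fails=not, Joint encoder is inoperative=occurs, North resolver is down=occurs, Brake is out=not → at least one input occurs → occurs.
Brake chain unavailable [AND]: E-stop path lost=occurs, Primary servo drive malfunctions=not, Secondary fieldbus link offline=occurs, Feedback branch inoperative=occurs → not all inputs occur → does not occur.
Robot arm uncommanded motion [OR]: Brake chain unavailable=not, Aft e-stop relay offline=not → no input occurs → does not occur.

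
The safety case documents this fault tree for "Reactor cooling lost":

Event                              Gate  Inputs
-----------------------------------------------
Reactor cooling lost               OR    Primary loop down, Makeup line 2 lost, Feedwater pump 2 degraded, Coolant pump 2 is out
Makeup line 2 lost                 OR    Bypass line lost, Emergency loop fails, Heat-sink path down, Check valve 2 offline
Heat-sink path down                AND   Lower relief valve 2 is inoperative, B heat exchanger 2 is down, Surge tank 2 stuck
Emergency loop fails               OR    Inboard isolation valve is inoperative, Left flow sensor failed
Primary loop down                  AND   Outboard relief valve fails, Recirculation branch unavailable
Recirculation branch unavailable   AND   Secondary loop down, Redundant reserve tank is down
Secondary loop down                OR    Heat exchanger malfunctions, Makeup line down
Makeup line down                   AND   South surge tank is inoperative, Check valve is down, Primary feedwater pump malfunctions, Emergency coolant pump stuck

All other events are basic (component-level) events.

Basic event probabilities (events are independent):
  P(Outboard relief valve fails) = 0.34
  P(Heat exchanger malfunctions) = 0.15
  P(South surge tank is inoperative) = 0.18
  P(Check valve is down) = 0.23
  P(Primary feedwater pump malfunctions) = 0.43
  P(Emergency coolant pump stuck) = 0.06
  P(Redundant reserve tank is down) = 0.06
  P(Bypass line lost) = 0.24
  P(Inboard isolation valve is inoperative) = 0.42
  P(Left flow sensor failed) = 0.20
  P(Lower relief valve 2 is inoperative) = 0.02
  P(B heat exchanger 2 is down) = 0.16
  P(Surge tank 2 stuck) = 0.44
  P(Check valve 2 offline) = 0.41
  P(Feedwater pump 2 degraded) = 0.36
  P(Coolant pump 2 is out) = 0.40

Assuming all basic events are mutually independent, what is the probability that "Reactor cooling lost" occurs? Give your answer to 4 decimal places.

P(Makeup line down) [AND] = 0.18 × 0.23 × 0.43 × 0.06 = 0.001068
P(Secondary loop down) [OR] = 1 − (1−0.15) × (1−0.001068) = 0.150908
P(Recirculation branch unavailable) [AND] = 0.150908 × 0.06 = 0.009054
P(Primary loop down) [AND] = 0.34 × 0.009054 = 0.003078
P(Emergency loop fails) [OR] = 1 − (1−0.42) × (1−0.20) = 0.536000
P(Heat-sink path down) [AND] = 0.02 × 0.16 × 0.44 = 0.001408
P(Makeup line 2 lost) [OR] = 1 − (1−0.24) × (1−0.536000) × (1−0.001408) × (1−0.41) = 0.792235
P(Reactor cooling lost) [OR] = 1 − (1−0.003078) × (1−0.792235) × (1−0.36) × (1−0.40) = 0.920464
Rounded to 4 decimal places: P(Reactor cooling lost) ≈ 0.9205.

0.9205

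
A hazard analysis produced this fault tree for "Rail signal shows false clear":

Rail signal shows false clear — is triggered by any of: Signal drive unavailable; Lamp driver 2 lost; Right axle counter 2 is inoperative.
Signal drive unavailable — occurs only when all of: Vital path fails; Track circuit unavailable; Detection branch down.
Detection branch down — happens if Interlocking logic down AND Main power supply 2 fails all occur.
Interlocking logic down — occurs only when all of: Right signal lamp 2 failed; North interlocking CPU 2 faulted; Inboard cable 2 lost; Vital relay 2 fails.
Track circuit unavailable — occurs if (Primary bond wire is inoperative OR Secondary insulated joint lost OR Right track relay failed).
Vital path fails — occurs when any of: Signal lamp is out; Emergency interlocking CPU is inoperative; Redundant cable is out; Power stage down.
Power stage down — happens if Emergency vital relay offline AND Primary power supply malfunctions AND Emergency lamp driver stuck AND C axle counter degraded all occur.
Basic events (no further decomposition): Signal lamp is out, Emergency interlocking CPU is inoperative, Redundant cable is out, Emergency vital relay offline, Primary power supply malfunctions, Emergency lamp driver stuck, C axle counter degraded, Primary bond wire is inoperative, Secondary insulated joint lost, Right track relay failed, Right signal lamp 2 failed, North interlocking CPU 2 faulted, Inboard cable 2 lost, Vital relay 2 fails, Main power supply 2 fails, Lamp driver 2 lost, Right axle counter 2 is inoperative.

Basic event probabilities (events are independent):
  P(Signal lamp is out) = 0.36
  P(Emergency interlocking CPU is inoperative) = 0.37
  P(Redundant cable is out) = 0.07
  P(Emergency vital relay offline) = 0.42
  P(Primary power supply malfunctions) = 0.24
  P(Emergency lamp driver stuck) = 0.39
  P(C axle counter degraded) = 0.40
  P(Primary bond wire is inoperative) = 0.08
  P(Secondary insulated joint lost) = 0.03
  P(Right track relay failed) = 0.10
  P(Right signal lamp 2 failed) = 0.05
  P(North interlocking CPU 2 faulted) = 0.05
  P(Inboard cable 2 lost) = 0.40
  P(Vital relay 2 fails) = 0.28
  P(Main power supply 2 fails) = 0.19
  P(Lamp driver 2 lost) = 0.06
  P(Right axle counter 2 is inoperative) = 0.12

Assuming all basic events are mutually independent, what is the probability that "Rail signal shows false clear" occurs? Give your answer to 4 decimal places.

P(Power stage down) [AND] = 0.42 × 0.24 × 0.39 × 0.40 = 0.015725
P(Vital path fails) [OR] = 1 − (1−0.36) × (1−0.37) × (1−0.07) × (1−0.015725) = 0.630920
P(Track circuit unavailable) [OR] = 1 − (1−0.08) × (1−0.03) × (1−0.10) = 0.196840
P(Interlocking logic down) [AND] = 0.05 × 0.05 × 0.40 × 0.28 = 0.000280
P(Detection branch down) [AND] = 0.000280 × 0.19 = 0.000053
P(Signal drive unavailable) [AND] = 0.630920 × 0.196840 × 0.000053 = 0.000007
P(Rail signal shows false clear) [OR] = 1 − (1−0.000007) × (1−0.06) × (1−0.12) = 0.172806
Rounded to 4 decimal places: P(Rail signal shows false clear) ≈ 0.1728.

0.1728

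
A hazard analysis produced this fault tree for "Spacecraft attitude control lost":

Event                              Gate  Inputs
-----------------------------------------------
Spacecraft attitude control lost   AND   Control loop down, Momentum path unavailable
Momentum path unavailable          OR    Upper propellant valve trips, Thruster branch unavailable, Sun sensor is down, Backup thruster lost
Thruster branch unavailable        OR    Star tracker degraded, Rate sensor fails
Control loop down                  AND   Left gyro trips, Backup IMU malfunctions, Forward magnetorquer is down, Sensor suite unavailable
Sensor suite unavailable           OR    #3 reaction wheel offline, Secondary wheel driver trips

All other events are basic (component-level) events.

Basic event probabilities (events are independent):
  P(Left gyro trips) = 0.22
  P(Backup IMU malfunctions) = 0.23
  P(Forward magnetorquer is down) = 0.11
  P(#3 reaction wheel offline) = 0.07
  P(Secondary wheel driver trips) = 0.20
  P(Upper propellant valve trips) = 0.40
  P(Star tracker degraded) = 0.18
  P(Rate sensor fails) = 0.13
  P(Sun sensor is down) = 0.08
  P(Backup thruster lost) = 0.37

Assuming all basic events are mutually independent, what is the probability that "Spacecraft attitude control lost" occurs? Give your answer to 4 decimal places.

0.0011

P(Sensor suite unavailable) [OR] = 1 − (1−0.07) × (1−0.20) = 0.256000
P(Control loop down) [AND] = 0.22 × 0.23 × 0.11 × 0.256000 = 0.001425
P(Thruster branch unavailable) [OR] = 1 − (1−0.18) × (1−0.13) = 0.286600
P(Momentum path unavailable) [OR] = 1 − (1−0.40) × (1−0.286600) × (1−0.08) × (1−0.37) = 0.751908
P(Spacecraft attitude control lost) [AND] = 0.001425 × 0.751908 = 0.001071
Rounded to 4 decimal places: P(Spacecraft attitude control lost) ≈ 0.0011.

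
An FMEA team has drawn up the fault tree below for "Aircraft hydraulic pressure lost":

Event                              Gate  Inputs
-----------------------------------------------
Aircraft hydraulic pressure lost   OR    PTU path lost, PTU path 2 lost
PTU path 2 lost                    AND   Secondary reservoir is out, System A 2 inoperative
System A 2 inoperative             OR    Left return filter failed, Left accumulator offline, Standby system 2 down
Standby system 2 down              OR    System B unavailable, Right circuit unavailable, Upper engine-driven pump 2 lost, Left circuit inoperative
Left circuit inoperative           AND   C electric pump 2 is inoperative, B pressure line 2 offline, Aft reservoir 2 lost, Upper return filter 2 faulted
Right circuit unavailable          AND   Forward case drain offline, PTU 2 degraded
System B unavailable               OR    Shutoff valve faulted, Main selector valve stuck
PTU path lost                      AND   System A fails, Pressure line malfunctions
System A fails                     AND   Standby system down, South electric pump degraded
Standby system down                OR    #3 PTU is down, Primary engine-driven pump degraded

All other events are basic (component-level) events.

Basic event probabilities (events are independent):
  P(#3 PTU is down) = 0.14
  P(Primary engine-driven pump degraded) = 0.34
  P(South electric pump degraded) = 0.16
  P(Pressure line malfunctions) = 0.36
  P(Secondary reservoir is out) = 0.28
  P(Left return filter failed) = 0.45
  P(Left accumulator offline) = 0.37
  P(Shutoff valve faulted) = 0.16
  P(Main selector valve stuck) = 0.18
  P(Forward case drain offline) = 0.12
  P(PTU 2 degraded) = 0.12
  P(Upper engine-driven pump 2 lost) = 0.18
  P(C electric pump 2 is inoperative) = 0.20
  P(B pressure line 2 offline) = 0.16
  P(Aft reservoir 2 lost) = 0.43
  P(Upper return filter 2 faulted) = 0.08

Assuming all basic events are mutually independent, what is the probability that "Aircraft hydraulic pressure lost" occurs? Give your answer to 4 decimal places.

0.2453

P(Standby system down) [OR] = 1 − (1−0.14) × (1−0.34) = 0.432400
P(System A fails) [AND] = 0.432400 × 0.16 = 0.069184
P(PTU path lost) [AND] = 0.069184 × 0.36 = 0.024906
P(System B unavailable) [OR] = 1 − (1−0.16) × (1−0.18) = 0.311200
P(Right circuit unavailable) [AND] = 0.12 × 0.12 = 0.014400
P(Left circuit inoperative) [AND] = 0.20 × 0.16 × 0.43 × 0.08 = 0.001101
P(Standby system 2 down) [OR] = 1 − (1−0.311200) × (1−0.014400) × (1−0.18) × (1−0.001101) = 0.443930
P(System A 2 inoperative) [OR] = 1 − (1−0.45) × (1−0.37) × (1−0.443930) = 0.807322
P(PTU path 2 lost) [AND] = 0.28 × 0.807322 = 0.226050
P(Aircraft hydraulic pressure lost) [OR] = 1 − (1−0.024906) × (1−0.226050) = 0.245326
Rounded to 4 decimal places: P(Aircraft hydraulic pressure lost) ≈ 0.2453.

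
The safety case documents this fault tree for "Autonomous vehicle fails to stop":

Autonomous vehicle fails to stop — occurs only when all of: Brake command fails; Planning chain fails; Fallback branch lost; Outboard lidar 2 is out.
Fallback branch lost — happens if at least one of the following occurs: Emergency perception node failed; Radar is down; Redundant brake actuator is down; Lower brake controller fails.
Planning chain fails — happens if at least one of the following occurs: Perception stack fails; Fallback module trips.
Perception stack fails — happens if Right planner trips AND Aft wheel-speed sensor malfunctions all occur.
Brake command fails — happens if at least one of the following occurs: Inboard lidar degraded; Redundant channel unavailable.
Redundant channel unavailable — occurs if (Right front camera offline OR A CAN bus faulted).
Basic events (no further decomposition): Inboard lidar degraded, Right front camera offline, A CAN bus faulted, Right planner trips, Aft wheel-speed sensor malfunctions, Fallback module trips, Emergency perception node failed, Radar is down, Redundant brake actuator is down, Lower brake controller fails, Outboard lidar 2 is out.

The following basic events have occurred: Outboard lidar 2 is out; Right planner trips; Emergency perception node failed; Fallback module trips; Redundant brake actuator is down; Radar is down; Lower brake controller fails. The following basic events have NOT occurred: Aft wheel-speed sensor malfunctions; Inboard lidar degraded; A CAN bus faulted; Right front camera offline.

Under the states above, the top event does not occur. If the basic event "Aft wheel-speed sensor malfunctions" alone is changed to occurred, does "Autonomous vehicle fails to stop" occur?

Counterfactual: set "Aft wheel-speed sensor malfunctions" to occurred.
Redundant channel unavailable [OR]: Right front camera offline=not, A CAN bus faulted=not → no input occurs → does not occur.
Brake command fails [OR]: Inboard lidar degraded=not, Redundant channel unavailable=not → no input occurs → does not occur.
Perception stack fails [AND]: Right planner trips=occurs, Aft wheel-speed sensor malfunctions=occurs → all inputs occur → occurs.
Planning chain fails [OR]: Perception stack fails=occurs, Fallback module trips=occurs → at least one input occurs → occurs.
Fallback branch lost [OR]: Emergency perception node failed=occurs, Radar is down=occurs, Redundant brake actuator is down=occurs, Lower brake controller fails=occurs → at least one input occurs → occurs.
Autonomous vehicle fails to stop [AND]: Brake command fails=not, Planning chain fails=occurs, Fallback branch lost=occurs, Outboard lidar 2 is out=occurs → not all inputs occur → does not occur.

No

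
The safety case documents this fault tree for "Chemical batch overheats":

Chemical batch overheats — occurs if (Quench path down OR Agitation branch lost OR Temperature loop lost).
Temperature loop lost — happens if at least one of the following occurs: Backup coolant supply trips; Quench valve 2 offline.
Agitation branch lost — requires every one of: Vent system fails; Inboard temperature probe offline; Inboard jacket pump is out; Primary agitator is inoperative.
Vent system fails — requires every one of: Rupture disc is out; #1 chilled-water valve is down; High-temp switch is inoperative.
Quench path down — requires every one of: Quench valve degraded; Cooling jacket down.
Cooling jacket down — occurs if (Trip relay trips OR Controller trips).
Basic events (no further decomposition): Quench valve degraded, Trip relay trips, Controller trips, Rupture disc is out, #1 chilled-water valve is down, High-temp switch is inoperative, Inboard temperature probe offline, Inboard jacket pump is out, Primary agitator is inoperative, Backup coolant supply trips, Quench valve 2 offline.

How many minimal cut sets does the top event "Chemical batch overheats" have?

Cooling jacket down [OR]: union of children's cut sets → 2 cut set(s).
Quench path down [AND]: one cut set from each child combined → 1 × 2 = 2 cut set(s).
Vent system fails [AND]: one cut set from each child combined → 1 × 1 × 1 = 1 cut set(s).
Agitation branch lost [AND]: one cut set from each child combined → 1 × 1 × 1 × 1 = 1 cut set(s).
Temperature loop lost [OR]: union of children's cut sets → 2 cut set(s).
Chemical batch overheats [OR]: union of children's cut sets → 5 cut set(s).
Minimal cut sets: {Quench valve degraded, Trip relay trips}; {Controller trips, Quench valve degraded}; {#1 chilled-water valve is down, High-temp switch is inoperative, Inboard jacket pump is out, Inboard temperature probe offline, Primary agitator is inoperative, Rupture disc is out}; {Backup coolant supply trips}; {Quench valve 2 offline}.

5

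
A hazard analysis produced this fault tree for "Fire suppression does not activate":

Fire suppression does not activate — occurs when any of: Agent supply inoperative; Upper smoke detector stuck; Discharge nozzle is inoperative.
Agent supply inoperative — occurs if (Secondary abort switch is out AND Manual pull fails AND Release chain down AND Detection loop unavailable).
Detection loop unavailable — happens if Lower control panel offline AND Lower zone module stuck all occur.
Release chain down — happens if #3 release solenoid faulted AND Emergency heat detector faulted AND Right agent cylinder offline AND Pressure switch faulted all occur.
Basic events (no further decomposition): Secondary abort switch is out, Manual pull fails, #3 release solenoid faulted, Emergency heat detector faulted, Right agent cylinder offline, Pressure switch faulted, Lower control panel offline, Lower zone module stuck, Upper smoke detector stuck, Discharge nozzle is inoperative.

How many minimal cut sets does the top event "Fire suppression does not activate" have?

Release chain down [AND]: one cut set from each child combined → 1 × 1 × 1 × 1 = 1 cut set(s).
Detection loop unavailable [AND]: one cut set from each child combined → 1 × 1 = 1 cut set(s).
Agent supply inoperative [AND]: one cut set from each child combined → 1 × 1 × 1 × 1 = 1 cut set(s).
Fire suppression does not activate [OR]: union of children's cut sets → 3 cut set(s).
Minimal cut sets: {#3 release solenoid faulted, Emergency heat detector faulted, Lower control panel offline, Lower zone module stuck, Manual pull fails, Pressure switch faulted, Right agent cylinder offline, Secondary abort switch is out}; {Upper smoke detector stuck}; {Discharge nozzle is inoperative}.

3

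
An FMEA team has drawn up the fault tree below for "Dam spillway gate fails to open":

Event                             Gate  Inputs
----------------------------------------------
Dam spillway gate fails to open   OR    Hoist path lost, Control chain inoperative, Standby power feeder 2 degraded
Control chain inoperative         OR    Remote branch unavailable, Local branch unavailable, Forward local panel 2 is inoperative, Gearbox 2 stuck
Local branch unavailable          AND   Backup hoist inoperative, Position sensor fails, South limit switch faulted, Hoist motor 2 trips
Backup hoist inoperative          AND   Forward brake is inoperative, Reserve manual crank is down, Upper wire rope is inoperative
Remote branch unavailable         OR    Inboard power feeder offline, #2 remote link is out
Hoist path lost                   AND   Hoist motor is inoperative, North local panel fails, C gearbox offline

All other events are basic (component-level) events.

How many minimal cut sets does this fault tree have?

Hoist path lost [AND]: one cut set from each child combined → 1 × 1 × 1 = 1 cut set(s).
Remote branch unavailable [OR]: union of children's cut sets → 2 cut set(s).
Backup hoist inoperative [AND]: one cut set from each child combined → 1 × 1 × 1 = 1 cut set(s).
Local branch unavailable [AND]: one cut set from each child combined → 1 × 1 × 1 × 1 = 1 cut set(s).
Control chain inoperative [OR]: union of children's cut sets → 5 cut set(s).
Dam spillway gate fails to open [OR]: union of children's cut sets → 7 cut set(s).
Minimal cut sets: {C gearbox offline, Hoist motor is inoperative, North local panel fails}; {Inboard power feeder offline}; {#2 remote link is out}; {Forward brake is inoperative, Hoist motor 2 trips, Position sensor fails, Reserve manual crank is down, South limit switch faulted, Upper wire rope is inoperative}; {Forward local panel 2 is inoperative}; {Gearbox 2 stuck}; {Standby power feeder 2 degraded}.

7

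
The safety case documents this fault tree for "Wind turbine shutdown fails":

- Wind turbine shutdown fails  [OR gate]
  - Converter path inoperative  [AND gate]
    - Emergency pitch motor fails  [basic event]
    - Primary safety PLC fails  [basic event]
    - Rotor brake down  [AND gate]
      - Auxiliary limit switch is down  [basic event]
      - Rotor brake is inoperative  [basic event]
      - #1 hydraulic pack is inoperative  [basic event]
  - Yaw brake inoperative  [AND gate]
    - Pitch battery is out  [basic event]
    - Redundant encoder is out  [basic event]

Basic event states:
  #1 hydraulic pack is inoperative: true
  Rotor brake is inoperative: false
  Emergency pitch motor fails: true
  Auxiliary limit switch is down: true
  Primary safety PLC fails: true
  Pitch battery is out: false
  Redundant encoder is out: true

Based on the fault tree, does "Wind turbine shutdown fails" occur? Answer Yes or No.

No

Rotor brake down [AND]: Auxiliary limit switch is down=occurs, Rotor brake is inoperative=not, #1 hydraulic pack is inoperative=occurs → not all inputs occur → does not occur.
Converter path inoperative [AND]: Emergency pitch motor fails=occurs, Primary safety PLC fails=occurs, Rotor brake down=not → not all inputs occur → does not occur.
Yaw brake inoperative [AND]: Pitch battery is out=not, Redundant encoder is out=occurs → not all inputs occur → does not occur.
Wind turbine shutdown fails [OR]: Converter path inoperative=not, Yaw brake inoperative=not → no input occurs → does not occur.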